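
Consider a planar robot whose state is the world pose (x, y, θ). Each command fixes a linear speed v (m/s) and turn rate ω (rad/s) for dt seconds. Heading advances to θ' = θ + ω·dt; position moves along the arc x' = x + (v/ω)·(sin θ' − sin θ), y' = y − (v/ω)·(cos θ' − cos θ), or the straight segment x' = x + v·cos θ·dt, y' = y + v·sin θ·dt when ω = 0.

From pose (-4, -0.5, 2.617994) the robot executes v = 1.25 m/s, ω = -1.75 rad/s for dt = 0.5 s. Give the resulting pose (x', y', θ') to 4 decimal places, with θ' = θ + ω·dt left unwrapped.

(-4.3466, -0.0038, 1.7430)

θ' = 2.6180 + -1.75·0.5 = 1.7430
R = v/ω = 1.25/-1.75 = -0.7143
x' = -4 + -0.7143·(sin 1.7430 − sin 2.6180) = -4.3466
y' = -0.5 − -0.7143·(cos 1.7430 − cos 2.6180) = -0.0038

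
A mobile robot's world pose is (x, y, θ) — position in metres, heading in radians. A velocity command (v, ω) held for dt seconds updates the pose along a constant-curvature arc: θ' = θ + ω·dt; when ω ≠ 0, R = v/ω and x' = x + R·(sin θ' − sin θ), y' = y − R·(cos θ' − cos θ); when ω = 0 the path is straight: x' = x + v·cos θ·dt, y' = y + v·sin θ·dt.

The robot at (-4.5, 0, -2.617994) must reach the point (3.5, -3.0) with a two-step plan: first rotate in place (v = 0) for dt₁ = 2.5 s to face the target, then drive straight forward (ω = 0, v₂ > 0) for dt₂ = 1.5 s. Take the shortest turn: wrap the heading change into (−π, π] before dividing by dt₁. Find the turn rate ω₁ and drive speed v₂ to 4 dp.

heading to target = atan2(-3−0, 3.5−-4.5) = -0.3588
Δθ = wrap(-0.3588 − -2.6180) = 2.2592; ω₁ = Δθ/dt₁ = 0.9037
distance = √((3.5−-4.5)² + (-3−0)²) = 8.5440; v₂ = distance/dt₂ = 5.6960

ω₁ = 0.9037, v₂ = 5.6960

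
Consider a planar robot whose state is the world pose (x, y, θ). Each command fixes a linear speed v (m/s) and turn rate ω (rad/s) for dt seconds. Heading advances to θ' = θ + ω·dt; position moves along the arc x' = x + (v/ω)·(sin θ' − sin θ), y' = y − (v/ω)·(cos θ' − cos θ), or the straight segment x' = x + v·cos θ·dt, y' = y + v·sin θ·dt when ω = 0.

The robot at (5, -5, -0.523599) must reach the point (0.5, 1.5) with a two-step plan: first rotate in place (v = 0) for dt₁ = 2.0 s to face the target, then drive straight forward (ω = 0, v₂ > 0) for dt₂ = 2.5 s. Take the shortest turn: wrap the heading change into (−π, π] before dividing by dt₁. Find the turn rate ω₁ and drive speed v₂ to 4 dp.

ω₁ = 1.3500, v₂ = 3.1623

heading to target = atan2(1.5−-5, 0.5−5) = 2.1763
Δθ = wrap(2.1763 − -0.5236) = 2.6999; ω₁ = Δθ/dt₁ = 1.3500
distance = √((0.5−5)² + (1.5−-5)²) = 7.9057; v₂ = distance/dt₂ = 3.1623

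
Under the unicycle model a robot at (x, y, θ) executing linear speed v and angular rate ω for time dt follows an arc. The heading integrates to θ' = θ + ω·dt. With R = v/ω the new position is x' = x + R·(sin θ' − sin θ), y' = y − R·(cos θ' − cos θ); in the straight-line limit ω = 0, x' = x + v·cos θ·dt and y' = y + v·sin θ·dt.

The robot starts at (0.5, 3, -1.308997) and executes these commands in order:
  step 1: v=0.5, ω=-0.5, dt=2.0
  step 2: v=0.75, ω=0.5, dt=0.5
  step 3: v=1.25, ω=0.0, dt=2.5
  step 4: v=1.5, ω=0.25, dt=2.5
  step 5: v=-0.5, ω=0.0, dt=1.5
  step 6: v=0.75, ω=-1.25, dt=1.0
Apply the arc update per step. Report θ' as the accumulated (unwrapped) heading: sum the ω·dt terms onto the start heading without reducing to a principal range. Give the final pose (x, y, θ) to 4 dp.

step 1: θ'=-2.3090 (R=-1.0000) → pose (0.2738, 2.0682, -2.3090)
step 2: θ'=-2.0590 (R=1.5000) → pose (0.0585, 1.7623, -2.0590)
step 3: θ'=-2.0590 (straight) → pose (-1.4072, -0.9976, -2.0590)
step 4: θ'=-1.4340 (R=6.0000) → pose (-2.0521, -4.6301, -1.4340)
step 5: θ'=-1.4340 (straight) → pose (-2.1544, -3.8871, -1.4340)
step 6: θ'=-2.6840 (R=-0.6000) → pose (-2.4837, -4.5072, -2.6840)

(-2.4837, -4.5072, -2.6840)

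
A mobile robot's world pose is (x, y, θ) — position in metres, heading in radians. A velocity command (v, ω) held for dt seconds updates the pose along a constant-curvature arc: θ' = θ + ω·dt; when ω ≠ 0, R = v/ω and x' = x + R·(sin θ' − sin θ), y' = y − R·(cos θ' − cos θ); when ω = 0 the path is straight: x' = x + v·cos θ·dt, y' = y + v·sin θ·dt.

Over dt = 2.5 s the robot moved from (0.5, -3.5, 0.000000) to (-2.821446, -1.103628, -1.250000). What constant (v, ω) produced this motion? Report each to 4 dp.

Δθ = -1.250000 − 0.000000 = -1.250000
ω = Δθ/dt = -1.250000/2.5 = -0.5000
R = Δx/(sin θ' − sin θ) = 3.5000
v = R·ω = 3.5000·-0.5000 = -1.7500

v = -1.7500, ω = -0.5000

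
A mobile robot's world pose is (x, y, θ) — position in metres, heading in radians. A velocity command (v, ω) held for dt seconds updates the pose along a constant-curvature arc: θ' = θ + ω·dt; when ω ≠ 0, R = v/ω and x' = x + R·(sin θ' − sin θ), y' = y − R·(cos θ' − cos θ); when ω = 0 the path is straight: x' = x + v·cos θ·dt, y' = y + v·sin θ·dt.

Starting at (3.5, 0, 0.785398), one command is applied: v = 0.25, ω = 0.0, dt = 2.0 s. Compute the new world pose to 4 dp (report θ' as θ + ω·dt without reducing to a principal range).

θ' = 0.7854 + 0.0·2.0 = 0.7854
ω = 0 → straight: x' = 3.5 + 0.25·cos(0.7854)·2.0 = 3.8536
y' = 0 + 0.25·sin(0.7854)·2.0 = 0.3536

(3.8536, 0.3536, 0.7854)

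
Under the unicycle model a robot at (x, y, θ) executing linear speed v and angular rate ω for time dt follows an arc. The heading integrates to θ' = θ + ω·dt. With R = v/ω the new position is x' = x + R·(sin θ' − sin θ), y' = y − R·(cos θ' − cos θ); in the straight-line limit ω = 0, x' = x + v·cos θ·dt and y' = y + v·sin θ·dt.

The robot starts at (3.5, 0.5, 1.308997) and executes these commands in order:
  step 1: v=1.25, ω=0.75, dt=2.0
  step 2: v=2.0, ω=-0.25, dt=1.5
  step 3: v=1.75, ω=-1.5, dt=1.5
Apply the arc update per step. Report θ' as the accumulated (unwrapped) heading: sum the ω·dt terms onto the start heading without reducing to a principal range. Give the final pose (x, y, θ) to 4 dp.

step 1: θ'=2.8090 (R=1.6667) → pose (2.4343, 2.5067, 2.8090)
step 2: θ'=2.4340 (R=-8.0000) → pose (-0.1538, 3.9889, 2.4340)
step 3: θ'=0.1840 (R=-1.1667) → pose (0.3911, 6.0224, 0.1840)

(0.3911, 6.0224, 0.1840)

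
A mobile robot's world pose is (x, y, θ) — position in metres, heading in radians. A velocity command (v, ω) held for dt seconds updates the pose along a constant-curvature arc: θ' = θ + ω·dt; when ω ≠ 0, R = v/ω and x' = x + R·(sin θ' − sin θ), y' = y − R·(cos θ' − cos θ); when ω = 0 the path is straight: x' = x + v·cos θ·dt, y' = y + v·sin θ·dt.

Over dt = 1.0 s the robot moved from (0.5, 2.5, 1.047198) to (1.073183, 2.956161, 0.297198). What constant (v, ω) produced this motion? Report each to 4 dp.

v = 0.7500, ω = -0.7500

Δθ = 0.297198 − 1.047198 = -0.750000
ω = Δθ/dt = -0.750000/1.0 = -0.7500
R = Δx/(sin θ' − sin θ) = -1.0000
v = R·ω = -1.0000·-0.7500 = 0.7500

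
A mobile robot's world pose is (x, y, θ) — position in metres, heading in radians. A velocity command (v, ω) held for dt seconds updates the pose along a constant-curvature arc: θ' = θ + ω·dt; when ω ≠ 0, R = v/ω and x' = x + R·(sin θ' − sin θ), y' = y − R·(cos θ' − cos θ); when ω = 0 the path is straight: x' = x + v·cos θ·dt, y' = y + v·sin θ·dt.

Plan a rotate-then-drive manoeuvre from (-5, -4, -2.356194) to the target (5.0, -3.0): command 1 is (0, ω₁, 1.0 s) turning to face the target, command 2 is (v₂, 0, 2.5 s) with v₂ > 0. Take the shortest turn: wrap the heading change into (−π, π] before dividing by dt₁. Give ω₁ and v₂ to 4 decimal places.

heading to target = atan2(-3−-4, 5−-5) = 0.0997
Δθ = wrap(0.0997 − -2.3562) = 2.4559; ω₁ = Δθ/dt₁ = 2.4559
distance = √((5−-5)² + (-3−-4)²) = 10.0499; v₂ = distance/dt₂ = 4.0200

ω₁ = 2.4559, v₂ = 4.0200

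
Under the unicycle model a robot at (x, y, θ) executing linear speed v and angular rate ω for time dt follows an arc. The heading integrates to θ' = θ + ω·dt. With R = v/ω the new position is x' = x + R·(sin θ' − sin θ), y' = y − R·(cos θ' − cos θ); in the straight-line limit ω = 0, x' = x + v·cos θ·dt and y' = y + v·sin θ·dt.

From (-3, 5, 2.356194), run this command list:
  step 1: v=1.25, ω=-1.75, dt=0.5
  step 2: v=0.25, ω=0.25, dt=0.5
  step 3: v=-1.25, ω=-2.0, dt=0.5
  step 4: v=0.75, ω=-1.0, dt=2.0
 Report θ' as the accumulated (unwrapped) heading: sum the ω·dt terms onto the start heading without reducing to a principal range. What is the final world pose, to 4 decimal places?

(-2.3059, 4.6738, -1.3938)

step 1: θ'=1.4812 (R=-0.7143) → pose (-3.2063, 5.5690, 1.4812)
step 2: θ'=1.6062 (R=1.0000) → pose (-3.2030, 5.6939, 1.6062)
step 3: θ'=0.6062 (R=0.6250) → pose (-3.4715, 5.1581, 0.6062)
step 4: θ'=-1.3938 (R=-0.7500) → pose (-2.3059, 4.6738, -1.3938)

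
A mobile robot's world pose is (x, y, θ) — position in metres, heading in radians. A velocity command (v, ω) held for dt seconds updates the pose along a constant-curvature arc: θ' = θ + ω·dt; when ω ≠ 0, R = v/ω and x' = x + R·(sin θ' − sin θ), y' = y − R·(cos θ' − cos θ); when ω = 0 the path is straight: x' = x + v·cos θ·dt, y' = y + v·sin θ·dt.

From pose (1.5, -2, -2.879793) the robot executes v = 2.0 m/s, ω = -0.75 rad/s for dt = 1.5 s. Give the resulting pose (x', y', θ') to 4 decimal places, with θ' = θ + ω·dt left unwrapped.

θ' = -2.8798 + -0.75·1.5 = -4.0048
R = v/ω = 2.0/-0.75 = -2.6667
x' = 1.5 + -2.6667·(sin -4.0048 − sin -2.8798) = -1.2167
y' = -2 − -2.6667·(cos -4.0048 − cos -2.8798) = -1.1576

(-1.2167, -1.1576, -4.0048)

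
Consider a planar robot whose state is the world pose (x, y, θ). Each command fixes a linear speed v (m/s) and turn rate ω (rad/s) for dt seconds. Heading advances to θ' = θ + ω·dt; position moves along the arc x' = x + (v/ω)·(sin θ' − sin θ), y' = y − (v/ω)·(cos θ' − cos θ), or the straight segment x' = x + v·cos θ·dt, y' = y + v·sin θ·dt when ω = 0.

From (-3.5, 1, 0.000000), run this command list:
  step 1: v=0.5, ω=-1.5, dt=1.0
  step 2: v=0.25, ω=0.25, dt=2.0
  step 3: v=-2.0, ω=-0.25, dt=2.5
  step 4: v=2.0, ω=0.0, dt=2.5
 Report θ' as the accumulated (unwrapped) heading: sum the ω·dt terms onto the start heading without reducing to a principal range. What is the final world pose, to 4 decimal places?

step 1: θ'=-1.5000 (R=-0.3333) → pose (-3.1675, 0.6902, -1.5000)
step 2: θ'=-1.0000 (R=1.0000) → pose (-3.0115, 0.2207, -1.0000)
step 3: θ'=-1.6250 (R=8.0000) → pose (-4.2680, 4.9765, -1.6250)
step 4: θ'=-1.6250 (straight) → pose (-4.5388, -0.0161, -1.6250)

(-4.5388, -0.0161, -1.6250)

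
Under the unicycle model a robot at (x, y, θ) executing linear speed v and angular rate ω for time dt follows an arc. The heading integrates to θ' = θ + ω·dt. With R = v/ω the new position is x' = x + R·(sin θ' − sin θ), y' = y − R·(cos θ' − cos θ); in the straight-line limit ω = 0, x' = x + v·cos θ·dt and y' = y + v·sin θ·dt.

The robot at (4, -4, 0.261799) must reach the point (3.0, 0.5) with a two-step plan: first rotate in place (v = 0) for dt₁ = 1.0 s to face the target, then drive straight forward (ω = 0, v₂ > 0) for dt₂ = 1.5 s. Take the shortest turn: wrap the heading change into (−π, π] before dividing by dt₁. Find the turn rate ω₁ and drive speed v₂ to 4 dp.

ω₁ = 1.5277, v₂ = 3.0732

heading to target = atan2(0.5−-4, 3−4) = 1.7895
Δθ = wrap(1.7895 − 0.2618) = 1.5277; ω₁ = Δθ/dt₁ = 1.5277
distance = √((3−4)² + (0.5−-4)²) = 4.6098; v₂ = distance/dt₂ = 3.0732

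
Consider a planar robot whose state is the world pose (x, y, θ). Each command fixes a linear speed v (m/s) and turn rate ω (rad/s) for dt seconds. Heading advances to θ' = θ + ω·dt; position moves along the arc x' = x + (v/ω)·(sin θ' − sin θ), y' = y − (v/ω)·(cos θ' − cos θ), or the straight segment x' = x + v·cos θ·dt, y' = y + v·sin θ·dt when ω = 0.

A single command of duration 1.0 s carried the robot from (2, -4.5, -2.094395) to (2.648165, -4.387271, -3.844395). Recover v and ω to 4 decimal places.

v = -0.7500, ω = -1.7500

Δθ = -3.844395 − -2.094395 = -1.750000
ω = Δθ/dt = -1.750000/1.0 = -1.7500
R = Δx/(sin θ' − sin θ) = 0.4286
v = R·ω = 0.4286·-1.7500 = -0.7500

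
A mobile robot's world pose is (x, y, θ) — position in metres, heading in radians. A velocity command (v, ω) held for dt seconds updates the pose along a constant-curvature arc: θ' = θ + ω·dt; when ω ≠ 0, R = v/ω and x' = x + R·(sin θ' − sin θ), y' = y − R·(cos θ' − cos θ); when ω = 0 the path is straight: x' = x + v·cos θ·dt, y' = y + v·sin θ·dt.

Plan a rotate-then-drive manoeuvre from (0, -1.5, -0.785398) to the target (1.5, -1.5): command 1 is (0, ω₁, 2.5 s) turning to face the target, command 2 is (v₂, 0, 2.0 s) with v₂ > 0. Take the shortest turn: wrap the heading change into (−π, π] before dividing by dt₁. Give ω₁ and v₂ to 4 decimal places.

ω₁ = 0.3142, v₂ = 0.7500

heading to target = atan2(-1.5−-1.5, 1.5−0) = 0.0000
Δθ = wrap(0.0000 − -0.7854) = 0.7854; ω₁ = Δθ/dt₁ = 0.3142
distance = √((1.5−0)² + (-1.5−-1.5)²) = 1.5000; v₂ = distance/dt₂ = 0.7500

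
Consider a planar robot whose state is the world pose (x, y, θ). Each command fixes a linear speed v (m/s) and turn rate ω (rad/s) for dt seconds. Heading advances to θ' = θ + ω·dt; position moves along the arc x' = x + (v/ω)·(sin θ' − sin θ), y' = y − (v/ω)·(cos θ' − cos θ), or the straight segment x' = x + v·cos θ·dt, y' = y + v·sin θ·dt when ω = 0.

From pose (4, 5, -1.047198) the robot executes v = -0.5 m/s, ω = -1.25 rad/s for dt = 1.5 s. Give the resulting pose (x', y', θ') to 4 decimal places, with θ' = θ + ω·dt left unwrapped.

(4.2594, 5.5904, -2.9222)

θ' = -1.0472 + -1.25·1.5 = -2.9222
R = v/ω = -0.5/-1.25 = 0.4000
x' = 4 + 0.4000·(sin -2.9222 − sin -1.0472) = 4.2594
y' = 5 − 0.4000·(cos -2.9222 − cos -1.0472) = 5.5904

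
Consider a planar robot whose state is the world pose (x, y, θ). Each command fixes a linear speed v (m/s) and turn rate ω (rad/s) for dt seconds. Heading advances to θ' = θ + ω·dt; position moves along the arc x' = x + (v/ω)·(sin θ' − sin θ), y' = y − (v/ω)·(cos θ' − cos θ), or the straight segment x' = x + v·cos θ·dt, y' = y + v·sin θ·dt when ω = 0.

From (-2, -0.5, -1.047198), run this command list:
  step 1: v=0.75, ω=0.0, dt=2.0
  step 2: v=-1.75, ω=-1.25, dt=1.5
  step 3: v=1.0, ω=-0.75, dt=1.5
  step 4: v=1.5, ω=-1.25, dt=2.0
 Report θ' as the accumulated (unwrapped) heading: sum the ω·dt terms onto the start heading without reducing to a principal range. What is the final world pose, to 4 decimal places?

step 1: θ'=-1.0472 (straight) → pose (-1.2500, -1.7990, -1.0472)
step 2: θ'=-2.9222 (R=1.4000) → pose (-0.3423, 0.2674, -2.9222)
step 3: θ'=-4.0472 (R=-1.3333) → pose (-1.6815, 0.7458, -4.0472)
step 4: θ'=-6.5472 (R=-1.2000) → pose (-0.4242, 2.6449, -6.5472)

(-0.4242, 2.6449, -6.5472)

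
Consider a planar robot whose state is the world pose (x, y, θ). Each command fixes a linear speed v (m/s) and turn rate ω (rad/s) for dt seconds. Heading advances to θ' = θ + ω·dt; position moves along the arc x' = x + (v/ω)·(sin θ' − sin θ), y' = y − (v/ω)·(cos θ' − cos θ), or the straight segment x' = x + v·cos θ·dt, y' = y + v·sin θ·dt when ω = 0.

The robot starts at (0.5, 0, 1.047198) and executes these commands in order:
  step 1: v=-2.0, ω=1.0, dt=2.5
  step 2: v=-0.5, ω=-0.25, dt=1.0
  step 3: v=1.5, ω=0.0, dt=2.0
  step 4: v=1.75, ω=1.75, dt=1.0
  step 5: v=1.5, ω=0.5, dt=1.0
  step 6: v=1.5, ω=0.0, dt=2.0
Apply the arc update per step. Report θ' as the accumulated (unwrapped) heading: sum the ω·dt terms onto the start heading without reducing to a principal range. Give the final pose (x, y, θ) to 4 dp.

step 1: θ'=3.5472 (R=-2.0000) → pose (3.0212, -2.8377, 3.5472)
step 2: θ'=3.2972 (R=2.0000) → pose (3.5004, -2.6996, 3.2972)
step 3: θ'=3.2972 (straight) → pose (0.5366, -3.1646, 3.2972)
step 4: θ'=5.0472 (R=1.0000) → pose (-0.2529, -4.4811, 5.0472)
step 5: θ'=5.5472 (R=3.0000) → pose (0.5666, -5.7188, 5.5472)
step 6: θ'=5.5472 (straight) → pose (2.7901, -7.7328, 5.5472)

(2.7901, -7.7328, 5.5472)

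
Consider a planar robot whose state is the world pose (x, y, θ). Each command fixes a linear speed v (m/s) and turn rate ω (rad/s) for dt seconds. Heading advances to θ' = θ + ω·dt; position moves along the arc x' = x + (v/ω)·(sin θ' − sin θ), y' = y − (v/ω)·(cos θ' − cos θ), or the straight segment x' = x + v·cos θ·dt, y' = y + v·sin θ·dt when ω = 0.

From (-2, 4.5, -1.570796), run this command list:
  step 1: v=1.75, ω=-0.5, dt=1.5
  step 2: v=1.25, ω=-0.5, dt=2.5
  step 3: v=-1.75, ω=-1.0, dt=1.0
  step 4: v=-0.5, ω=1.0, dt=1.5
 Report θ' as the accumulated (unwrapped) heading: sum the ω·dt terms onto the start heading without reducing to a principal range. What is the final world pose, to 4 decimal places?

(-4.2741, -0.2274, -3.0708)

step 1: θ'=-2.3208 (R=-3.5000) → pose (-2.9391, 2.1143, -2.3208)
step 2: θ'=-3.5708 (R=-2.5000) → pose (-5.8087, 1.5451, -3.5708)
step 3: θ'=-4.5708 (R=1.7500) → pose (-4.8044, 0.2008, -4.5708)
step 4: θ'=-3.0708 (R=-0.5000) → pose (-4.2741, -0.2274, -3.0708)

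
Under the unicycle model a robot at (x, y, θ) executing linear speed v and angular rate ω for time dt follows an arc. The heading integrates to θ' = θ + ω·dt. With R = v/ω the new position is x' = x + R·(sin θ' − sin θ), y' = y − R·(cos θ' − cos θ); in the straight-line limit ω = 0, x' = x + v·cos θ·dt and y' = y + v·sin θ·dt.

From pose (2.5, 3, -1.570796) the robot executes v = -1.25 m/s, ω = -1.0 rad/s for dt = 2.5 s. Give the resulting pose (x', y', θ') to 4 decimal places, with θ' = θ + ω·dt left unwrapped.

θ' = -1.5708 + -1.0·2.5 = -4.0708
R = v/ω = -1.25/-1.0 = 1.2500
x' = 2.5 + 1.2500·(sin -4.0708 − sin -1.5708) = 4.7514
y' = 3 − 1.2500·(cos -4.0708 − cos -1.5708) = 3.7481

(4.7514, 3.7481, -4.0708)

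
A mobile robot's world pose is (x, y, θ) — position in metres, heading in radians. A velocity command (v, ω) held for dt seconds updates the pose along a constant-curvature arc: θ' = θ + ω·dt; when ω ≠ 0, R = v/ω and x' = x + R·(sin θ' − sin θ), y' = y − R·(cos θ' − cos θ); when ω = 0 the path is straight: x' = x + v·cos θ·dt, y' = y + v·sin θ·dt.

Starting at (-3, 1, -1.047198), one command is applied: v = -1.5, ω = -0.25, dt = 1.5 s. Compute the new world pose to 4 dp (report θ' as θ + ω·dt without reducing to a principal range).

θ' = -1.0472 + -0.25·1.5 = -1.4222
R = v/ω = -1.5/-0.25 = 6.0000
x' = -3 + 6.0000·(sin -1.4222 − sin -1.0472) = -3.7377
y' = 1 − 6.0000·(cos -1.4222 − cos -1.0472) = 3.1117

(-3.7377, 3.1117, -1.4222)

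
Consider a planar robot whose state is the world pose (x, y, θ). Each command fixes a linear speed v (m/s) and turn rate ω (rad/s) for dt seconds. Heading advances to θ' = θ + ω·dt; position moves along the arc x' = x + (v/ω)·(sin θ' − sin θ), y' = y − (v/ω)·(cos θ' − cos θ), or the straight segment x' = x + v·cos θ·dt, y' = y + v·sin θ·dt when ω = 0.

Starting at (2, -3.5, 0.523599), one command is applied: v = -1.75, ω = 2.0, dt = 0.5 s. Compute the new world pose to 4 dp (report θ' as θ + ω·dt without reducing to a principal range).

θ' = 0.5236 + 2.0·0.5 = 1.5236
R = v/ω = -1.75/2.0 = -0.8750
x' = 2 + -0.8750·(sin 1.5236 − sin 0.5236) = 1.5635
y' = -3.5 − -0.8750·(cos 1.5236 − cos 0.5236) = -4.2165

(1.5635, -4.2165, 1.5236)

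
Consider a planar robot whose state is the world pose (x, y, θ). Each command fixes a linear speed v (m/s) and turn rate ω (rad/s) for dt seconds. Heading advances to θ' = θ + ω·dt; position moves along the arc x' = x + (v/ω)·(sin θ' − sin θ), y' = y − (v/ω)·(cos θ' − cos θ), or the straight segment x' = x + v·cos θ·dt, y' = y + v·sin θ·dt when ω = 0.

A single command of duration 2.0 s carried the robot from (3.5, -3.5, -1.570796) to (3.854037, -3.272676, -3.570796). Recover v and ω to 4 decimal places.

v = -0.2500, ω = -1.0000

Δθ = -3.570796 − -1.570796 = -2.000000
ω = Δθ/dt = -2.000000/2.0 = -1.0000
R = Δx/(sin θ' − sin θ) = 0.2500
v = R·ω = 0.2500·-1.0000 = -0.2500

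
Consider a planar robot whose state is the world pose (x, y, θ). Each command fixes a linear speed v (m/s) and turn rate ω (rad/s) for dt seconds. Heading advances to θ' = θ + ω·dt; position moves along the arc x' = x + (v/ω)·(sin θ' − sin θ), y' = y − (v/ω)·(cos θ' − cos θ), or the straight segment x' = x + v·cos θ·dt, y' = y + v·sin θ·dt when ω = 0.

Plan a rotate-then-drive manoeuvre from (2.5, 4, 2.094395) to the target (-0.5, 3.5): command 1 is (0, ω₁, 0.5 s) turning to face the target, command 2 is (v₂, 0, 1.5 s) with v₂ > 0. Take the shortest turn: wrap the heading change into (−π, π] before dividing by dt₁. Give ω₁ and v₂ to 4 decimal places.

heading to target = atan2(3.5−4, -0.5−2.5) = -2.9764
Δθ = wrap(-2.9764 − 2.0944) = 1.2123; ω₁ = Δθ/dt₁ = 2.4247
distance = √((-0.5−2.5)² + (3.5−4)²) = 3.0414; v₂ = distance/dt₂ = 2.0276

ω₁ = 2.4247, v₂ = 2.0276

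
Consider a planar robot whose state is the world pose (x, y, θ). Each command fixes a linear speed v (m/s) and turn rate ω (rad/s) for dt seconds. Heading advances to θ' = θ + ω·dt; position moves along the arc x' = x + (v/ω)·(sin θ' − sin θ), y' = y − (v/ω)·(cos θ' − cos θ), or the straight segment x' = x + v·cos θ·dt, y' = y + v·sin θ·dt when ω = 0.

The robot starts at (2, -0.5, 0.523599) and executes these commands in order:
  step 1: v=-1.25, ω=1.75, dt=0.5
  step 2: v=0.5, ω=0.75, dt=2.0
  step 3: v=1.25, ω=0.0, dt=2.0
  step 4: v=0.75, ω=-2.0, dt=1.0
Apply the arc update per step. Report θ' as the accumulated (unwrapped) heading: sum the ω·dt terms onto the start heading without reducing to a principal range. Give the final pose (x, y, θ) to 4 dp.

step 1: θ'=1.3986 (R=-0.7143) → pose (1.6534, -0.9962, 1.3986)
step 2: θ'=2.8986 (R=0.6667) → pose (1.1570, -0.2349, 2.8986)
step 3: θ'=2.8986 (straight) → pose (-1.2695, 0.3666, 2.8986)
step 4: θ'=0.8986 (R=-0.3750) → pose (-1.4727, 0.9641, 0.8986)

(-1.4727, 0.9641, 0.8986)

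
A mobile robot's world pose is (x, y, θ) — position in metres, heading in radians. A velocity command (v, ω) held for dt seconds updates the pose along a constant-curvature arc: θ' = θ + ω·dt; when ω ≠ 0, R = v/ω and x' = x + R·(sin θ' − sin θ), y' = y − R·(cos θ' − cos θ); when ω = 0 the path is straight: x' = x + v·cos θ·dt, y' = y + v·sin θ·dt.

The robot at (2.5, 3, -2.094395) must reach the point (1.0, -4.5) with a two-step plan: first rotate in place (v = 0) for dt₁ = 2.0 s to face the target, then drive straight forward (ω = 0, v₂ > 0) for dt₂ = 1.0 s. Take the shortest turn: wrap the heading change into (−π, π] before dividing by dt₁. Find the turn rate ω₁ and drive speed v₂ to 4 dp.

ω₁ = 0.1631, v₂ = 7.6485

heading to target = atan2(-4.5−3, 1−2.5) = -1.7682
Δθ = wrap(-1.7682 − -2.0944) = 0.3262; ω₁ = Δθ/dt₁ = 0.1631
distance = √((1−2.5)² + (-4.5−3)²) = 7.6485; v₂ = distance/dt₂ = 7.6485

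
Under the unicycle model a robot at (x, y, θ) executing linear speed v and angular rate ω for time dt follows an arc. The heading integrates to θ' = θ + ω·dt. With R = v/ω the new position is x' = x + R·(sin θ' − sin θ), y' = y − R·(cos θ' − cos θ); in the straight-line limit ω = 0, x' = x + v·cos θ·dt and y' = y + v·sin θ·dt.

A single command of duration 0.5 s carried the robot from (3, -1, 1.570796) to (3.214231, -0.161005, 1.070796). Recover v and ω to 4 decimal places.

v = 1.7500, ω = -1.0000

Δθ = 1.070796 − 1.570796 = -0.500000
ω = Δθ/dt = -0.500000/0.5 = -1.0000
R = −Δy/(cos θ' − cos θ) = -1.7500
v = R·ω = -1.7500·-1.0000 = 1.7500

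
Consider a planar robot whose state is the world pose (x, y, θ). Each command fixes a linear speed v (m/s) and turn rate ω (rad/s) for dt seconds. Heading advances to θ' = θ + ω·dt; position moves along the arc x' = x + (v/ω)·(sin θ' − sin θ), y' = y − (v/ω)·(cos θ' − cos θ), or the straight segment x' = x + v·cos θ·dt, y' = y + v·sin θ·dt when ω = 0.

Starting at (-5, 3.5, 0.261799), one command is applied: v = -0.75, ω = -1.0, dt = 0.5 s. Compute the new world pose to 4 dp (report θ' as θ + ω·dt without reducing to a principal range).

θ' = 0.2618 + -1.0·0.5 = -0.2382
R = v/ω = -0.75/-1.0 = 0.7500
x' = -5 + 0.7500·(sin -0.2382 − sin 0.2618) = -5.3711
y' = 3.5 − 0.7500·(cos -0.2382 − cos 0.2618) = 3.4956

(-5.3711, 3.4956, -0.2382)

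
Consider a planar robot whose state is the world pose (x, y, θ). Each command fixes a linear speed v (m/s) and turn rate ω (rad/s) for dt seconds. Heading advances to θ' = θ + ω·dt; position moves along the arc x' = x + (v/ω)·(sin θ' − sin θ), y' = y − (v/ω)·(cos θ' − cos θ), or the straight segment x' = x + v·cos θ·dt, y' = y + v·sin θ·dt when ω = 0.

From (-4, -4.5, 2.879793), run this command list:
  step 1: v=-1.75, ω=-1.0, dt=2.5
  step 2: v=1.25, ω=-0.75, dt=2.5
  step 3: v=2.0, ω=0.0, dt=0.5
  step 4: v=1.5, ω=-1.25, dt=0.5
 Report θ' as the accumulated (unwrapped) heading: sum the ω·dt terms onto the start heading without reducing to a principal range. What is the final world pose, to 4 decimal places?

step 1: θ'=0.3798 (R=1.7500) → pose (-3.8042, -7.8157, 0.3798)
step 2: θ'=-1.4952 (R=-1.6667) → pose (-1.5244, -9.2377, -1.4952)
step 3: θ'=-1.4952 (straight) → pose (-1.4489, -10.2349, -1.4952)
step 4: θ'=-2.1202 (R=-1.2000) → pose (-1.6220, -10.9521, -2.1202)

(-1.6220, -10.9521, -2.1202)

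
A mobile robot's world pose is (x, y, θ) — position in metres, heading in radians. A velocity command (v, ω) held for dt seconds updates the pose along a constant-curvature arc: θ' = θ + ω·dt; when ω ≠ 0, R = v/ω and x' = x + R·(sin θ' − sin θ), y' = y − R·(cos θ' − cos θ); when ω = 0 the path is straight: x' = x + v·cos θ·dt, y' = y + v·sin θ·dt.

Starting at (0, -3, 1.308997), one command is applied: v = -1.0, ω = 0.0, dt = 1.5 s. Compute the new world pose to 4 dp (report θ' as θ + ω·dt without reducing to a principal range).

(-0.3882, -4.4489, 1.3090)

θ' = 1.3090 + 0.0·1.5 = 1.3090
ω = 0 → straight: x' = 0 + -1.0·cos(1.3090)·1.5 = -0.3882
y' = -3 + -1.0·sin(1.3090)·1.5 = -4.4489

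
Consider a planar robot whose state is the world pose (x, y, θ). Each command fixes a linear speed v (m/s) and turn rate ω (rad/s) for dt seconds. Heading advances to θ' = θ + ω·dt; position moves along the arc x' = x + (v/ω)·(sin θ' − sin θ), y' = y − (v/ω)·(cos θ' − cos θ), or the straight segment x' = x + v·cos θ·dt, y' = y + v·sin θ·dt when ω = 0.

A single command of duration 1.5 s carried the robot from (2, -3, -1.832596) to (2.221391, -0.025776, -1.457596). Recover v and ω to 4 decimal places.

v = -2.0000, ω = 0.2500

Δθ = -1.457596 − -1.832596 = 0.375000
ω = Δθ/dt = 0.375000/1.5 = 0.2500
R = −Δy/(cos θ' − cos θ) = -8.0000
v = R·ω = -8.0000·0.2500 = -2.0000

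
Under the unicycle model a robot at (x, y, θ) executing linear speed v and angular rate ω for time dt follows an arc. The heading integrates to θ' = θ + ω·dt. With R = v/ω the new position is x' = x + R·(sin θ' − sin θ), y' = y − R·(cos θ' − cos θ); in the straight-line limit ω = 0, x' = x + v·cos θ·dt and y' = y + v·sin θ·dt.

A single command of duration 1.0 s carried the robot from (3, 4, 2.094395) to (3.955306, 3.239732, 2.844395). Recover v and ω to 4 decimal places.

Δθ = 2.844395 − 2.094395 = 0.750000
ω = Δθ/dt = 0.750000/1.0 = 0.7500
R = Δx/(sin θ' − sin θ) = -1.6667
v = R·ω = -1.6667·0.7500 = -1.2500

v = -1.2500, ω = 0.7500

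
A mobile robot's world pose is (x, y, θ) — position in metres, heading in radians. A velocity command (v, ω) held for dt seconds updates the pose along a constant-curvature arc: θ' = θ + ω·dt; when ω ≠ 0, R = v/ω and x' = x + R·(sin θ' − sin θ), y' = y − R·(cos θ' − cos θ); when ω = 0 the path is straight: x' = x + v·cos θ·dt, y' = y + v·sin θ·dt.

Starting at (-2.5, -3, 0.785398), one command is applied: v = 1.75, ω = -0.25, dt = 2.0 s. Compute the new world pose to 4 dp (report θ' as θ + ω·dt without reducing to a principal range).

θ' = 0.7854 + -0.25·2.0 = 0.2854
R = v/ω = 1.75/-0.25 = -7.0000
x' = -2.5 + -7.0000·(sin 0.2854 − sin 0.7854) = 0.4790
y' = -3 − -7.0000·(cos 0.2854 − cos 0.7854) = -1.2329

(0.4790, -1.2329, 0.2854)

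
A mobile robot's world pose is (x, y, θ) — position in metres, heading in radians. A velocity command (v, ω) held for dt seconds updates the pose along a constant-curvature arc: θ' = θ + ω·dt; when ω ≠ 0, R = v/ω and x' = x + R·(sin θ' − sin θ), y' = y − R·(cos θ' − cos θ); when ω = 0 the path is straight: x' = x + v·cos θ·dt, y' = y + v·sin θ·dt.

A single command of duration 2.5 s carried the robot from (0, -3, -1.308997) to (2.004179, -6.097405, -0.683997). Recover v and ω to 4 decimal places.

Δθ = -0.683997 − -1.308997 = 0.625000
ω = Δθ/dt = 0.625000/2.5 = 0.2500
R = −Δy/(cos θ' − cos θ) = 6.0000
v = R·ω = 6.0000·0.2500 = 1.5000

v = 1.5000, ω = 0.2500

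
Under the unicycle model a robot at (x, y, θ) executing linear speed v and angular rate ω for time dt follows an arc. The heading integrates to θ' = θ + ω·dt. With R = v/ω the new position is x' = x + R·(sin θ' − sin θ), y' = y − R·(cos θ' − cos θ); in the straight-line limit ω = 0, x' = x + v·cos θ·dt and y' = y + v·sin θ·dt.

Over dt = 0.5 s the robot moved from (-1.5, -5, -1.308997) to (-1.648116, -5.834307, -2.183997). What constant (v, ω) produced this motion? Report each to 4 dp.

Δθ = -2.183997 − -1.308997 = -0.875000
ω = Δθ/dt = -0.875000/0.5 = -1.7500
R = −Δy/(cos θ' − cos θ) = -1.0000
v = R·ω = -1.0000·-1.7500 = 1.7500

v = 1.7500, ω = -1.7500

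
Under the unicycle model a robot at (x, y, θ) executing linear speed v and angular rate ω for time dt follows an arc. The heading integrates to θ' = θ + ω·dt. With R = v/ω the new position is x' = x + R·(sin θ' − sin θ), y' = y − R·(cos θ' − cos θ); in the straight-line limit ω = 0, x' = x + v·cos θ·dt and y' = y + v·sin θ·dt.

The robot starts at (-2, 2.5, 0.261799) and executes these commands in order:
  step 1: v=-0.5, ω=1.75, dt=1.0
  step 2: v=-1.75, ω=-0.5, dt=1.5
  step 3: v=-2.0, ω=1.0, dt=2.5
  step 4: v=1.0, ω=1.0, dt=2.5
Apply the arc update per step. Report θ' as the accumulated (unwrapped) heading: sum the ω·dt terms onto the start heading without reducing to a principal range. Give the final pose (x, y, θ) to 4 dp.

step 1: θ'=2.0118 (R=-0.2857) → pose (-2.1844, 2.1021, 2.0118)
step 2: θ'=1.2618 (R=3.5000) → pose (-2.0153, -0.4563, 1.2618)
step 3: θ'=3.7618 (R=-2.0000) → pose (1.0524, -2.6920, 3.7618)
step 4: θ'=6.2618 (R=1.0000) → pose (1.6122, -4.5055, 6.2618)

(1.6122, -4.5055, 6.2618)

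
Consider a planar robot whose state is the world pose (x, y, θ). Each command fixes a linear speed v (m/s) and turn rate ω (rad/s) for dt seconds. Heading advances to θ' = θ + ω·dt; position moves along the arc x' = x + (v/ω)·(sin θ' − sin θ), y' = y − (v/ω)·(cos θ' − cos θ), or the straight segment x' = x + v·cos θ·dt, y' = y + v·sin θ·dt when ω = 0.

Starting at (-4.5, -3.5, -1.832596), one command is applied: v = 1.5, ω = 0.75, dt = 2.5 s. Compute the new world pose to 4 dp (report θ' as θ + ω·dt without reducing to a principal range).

(-2.4834, -6.0158, 0.0424)

θ' = -1.8326 + 0.75·2.5 = 0.0424
R = v/ω = 1.5/0.75 = 2.0000
x' = -4.5 + 2.0000·(sin 0.0424 − sin -1.8326) = -2.4834
y' = -3.5 − 2.0000·(cos 0.0424 − cos -1.8326) = -6.0158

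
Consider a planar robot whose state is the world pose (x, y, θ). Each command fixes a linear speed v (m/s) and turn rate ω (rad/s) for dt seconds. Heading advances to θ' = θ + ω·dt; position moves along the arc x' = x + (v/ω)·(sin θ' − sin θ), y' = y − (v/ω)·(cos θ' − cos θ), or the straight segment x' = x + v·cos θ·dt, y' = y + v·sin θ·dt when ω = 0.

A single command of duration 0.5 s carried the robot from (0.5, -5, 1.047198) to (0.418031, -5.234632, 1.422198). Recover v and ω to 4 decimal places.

Δθ = 1.422198 − 1.047198 = 0.375000
ω = Δθ/dt = 0.375000/0.5 = 0.7500
R = −Δy/(cos θ' − cos θ) = -0.6667
v = R·ω = -0.6667·0.7500 = -0.5000

v = -0.5000, ω = 0.7500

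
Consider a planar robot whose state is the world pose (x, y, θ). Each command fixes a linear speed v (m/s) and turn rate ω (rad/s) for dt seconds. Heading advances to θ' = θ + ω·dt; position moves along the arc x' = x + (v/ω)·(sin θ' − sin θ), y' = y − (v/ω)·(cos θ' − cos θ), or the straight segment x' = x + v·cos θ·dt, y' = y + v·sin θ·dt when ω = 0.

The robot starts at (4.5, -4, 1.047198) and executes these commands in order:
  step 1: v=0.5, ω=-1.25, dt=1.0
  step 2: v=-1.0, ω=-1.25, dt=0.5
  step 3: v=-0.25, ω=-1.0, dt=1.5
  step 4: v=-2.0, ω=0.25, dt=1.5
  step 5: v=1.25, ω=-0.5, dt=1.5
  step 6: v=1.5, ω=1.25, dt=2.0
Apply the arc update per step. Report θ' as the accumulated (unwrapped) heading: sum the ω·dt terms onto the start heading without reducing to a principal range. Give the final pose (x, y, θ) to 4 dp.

step 1: θ'=-0.2028 (R=-0.4000) → pose (4.9270, -3.8082, -0.2028)
step 2: θ'=-0.8278 (R=0.8000) → pose (4.4990, -3.5658, -0.8278)
step 3: θ'=-2.3278 (R=0.2500) → pose (4.5013, -3.2250, -2.3278)
step 4: θ'=-1.9528 (R=-8.0000) → pose (6.1095, -0.7133, -1.9528)
step 5: θ'=-2.7028 (R=-2.5000) → pose (4.8518, -2.0445, -2.7028)
step 6: θ'=-0.2028 (R=1.2000) → pose (5.1200, -4.3062, -0.2028)

(5.1200, -4.3062, -0.2028)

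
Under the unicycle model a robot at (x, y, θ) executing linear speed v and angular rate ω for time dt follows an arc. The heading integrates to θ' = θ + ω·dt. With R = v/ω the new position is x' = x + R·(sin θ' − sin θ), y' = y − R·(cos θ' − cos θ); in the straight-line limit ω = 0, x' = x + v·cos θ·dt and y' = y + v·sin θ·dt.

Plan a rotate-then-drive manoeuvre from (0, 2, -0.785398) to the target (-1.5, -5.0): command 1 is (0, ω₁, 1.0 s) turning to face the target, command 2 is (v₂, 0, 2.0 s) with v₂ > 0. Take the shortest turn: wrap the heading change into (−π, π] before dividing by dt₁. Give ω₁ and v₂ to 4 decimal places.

heading to target = atan2(-5−2, -1.5−0) = -1.7819
Δθ = wrap(-1.7819 − -0.7854) = -0.9965; ω₁ = Δθ/dt₁ = -0.9965
distance = √((-1.5−0)² + (-5−2)²) = 7.1589; v₂ = distance/dt₂ = 3.5795

ω₁ = -0.9965, v₂ = 3.5795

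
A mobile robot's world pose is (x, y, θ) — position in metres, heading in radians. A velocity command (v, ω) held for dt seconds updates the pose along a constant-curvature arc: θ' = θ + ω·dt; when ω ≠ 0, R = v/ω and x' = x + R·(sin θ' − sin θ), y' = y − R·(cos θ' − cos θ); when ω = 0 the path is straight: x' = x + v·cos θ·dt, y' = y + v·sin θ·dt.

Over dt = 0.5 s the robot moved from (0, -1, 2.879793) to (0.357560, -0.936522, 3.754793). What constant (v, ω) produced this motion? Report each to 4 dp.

v = -0.7500, ω = 1.7500

Δθ = 3.754793 − 2.879793 = 0.875000
ω = Δθ/dt = 0.875000/0.5 = 1.7500
R = Δx/(sin θ' − sin θ) = -0.4286
v = R·ω = -0.4286·1.7500 = -0.7500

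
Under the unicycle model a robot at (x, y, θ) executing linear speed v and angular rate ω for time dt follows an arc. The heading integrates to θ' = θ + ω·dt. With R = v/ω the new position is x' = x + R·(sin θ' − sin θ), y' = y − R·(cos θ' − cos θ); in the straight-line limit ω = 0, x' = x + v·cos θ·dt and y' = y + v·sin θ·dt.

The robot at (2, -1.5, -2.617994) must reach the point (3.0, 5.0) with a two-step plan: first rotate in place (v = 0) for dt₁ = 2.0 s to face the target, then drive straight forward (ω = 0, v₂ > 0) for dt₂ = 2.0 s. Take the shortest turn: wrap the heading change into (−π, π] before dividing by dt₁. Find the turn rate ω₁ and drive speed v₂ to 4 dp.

heading to target = atan2(5−-1.5, 3−2) = 1.4181
Δθ = wrap(1.4181 − -2.6180) = -2.2470; ω₁ = Δθ/dt₁ = -1.1235
distance = √((3−2)² + (5−-1.5)²) = 6.5765; v₂ = distance/dt₂ = 3.2882

ω₁ = -1.1235, v₂ = 3.2882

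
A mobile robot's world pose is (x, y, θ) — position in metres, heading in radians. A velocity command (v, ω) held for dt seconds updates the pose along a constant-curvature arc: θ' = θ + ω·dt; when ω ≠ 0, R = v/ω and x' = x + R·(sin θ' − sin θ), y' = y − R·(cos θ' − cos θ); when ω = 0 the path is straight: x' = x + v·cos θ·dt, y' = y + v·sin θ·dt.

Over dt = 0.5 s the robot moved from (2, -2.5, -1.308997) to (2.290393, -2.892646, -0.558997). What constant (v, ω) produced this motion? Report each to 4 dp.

Δθ = -0.558997 − -1.308997 = 0.750000
ω = Δθ/dt = 0.750000/0.5 = 1.5000
R = −Δy/(cos θ' − cos θ) = 0.6667
v = R·ω = 0.6667·1.5000 = 1.0000

v = 1.0000, ω = 1.5000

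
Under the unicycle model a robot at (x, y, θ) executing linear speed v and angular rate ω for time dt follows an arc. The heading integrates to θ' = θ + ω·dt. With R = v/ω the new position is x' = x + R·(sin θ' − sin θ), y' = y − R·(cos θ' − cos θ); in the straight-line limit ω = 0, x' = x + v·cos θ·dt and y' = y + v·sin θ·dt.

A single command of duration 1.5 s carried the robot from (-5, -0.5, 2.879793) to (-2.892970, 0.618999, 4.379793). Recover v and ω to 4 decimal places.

v = -1.7500, ω = 1.0000

Δθ = 4.379793 − 2.879793 = 1.500000
ω = Δθ/dt = 1.500000/1.5 = 1.0000
R = Δx/(sin θ' − sin θ) = -1.7500
v = R·ω = -1.7500·1.0000 = -1.7500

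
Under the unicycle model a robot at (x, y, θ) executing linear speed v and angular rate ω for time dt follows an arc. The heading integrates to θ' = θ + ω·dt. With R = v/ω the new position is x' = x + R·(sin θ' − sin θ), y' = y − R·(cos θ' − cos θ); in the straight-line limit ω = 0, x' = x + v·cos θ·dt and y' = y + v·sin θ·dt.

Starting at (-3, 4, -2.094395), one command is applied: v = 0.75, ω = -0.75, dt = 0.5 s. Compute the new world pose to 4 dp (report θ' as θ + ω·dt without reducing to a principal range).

(-3.2433, 3.7175, -2.4694)

θ' = -2.0944 + -0.75·0.5 = -2.4694
R = v/ω = 0.75/-0.75 = -1.0000
x' = -3 + -1.0000·(sin -2.4694 − sin -2.0944) = -3.2433
y' = 4 − -1.0000·(cos -2.4694 − cos -2.0944) = 3.7175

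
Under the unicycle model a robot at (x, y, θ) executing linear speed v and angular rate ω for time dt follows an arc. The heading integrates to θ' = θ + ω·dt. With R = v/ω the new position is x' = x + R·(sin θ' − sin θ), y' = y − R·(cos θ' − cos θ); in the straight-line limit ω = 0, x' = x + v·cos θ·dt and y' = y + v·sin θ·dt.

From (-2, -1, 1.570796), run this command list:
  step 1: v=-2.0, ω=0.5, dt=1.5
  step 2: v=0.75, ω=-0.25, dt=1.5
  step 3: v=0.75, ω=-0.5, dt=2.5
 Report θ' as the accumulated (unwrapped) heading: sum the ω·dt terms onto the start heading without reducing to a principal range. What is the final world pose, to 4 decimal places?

step 1: θ'=2.3208 (R=-4.0000) → pose (-0.9268, -3.7266, 2.3208)
step 2: θ'=1.9458 (R=-3.0000) → pose (-1.5232, -2.7805, 1.9458)
step 3: θ'=0.6958 (R=-1.5000) → pose (-1.0889, -1.0797, 0.6958)

(-1.0889, -1.0797, 0.6958)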